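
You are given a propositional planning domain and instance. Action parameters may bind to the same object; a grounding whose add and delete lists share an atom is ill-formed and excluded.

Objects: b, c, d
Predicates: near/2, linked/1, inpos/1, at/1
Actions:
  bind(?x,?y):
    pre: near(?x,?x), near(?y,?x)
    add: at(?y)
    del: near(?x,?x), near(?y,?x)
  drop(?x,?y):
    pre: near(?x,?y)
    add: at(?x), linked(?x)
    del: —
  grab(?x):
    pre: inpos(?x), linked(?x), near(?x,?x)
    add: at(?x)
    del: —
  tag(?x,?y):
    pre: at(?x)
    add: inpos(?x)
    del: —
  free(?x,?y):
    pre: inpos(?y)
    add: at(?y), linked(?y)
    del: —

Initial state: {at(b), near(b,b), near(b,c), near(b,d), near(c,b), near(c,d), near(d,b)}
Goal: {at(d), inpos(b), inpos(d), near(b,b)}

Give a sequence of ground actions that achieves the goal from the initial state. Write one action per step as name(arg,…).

drop(d,b); tag(b,b); tag(d,b)

1. drop(d,b)  →  {at(b), at(d), linked(d), near(b,b), near(b,c), near(b,d), near(c,b), near(c,d), near(d,b)}
2. tag(b,b)  →  {at(b), at(d), inpos(b), linked(d), near(b,b), near(b,c), near(b,d), near(c,b), near(c,d), near(d,b)}
3. tag(d,b)  →  {at(b), at(d), inpos(b), inpos(d), linked(d), near(b,b), near(b,c), near(b,d), near(c,b), near(c,d), near(d,b)}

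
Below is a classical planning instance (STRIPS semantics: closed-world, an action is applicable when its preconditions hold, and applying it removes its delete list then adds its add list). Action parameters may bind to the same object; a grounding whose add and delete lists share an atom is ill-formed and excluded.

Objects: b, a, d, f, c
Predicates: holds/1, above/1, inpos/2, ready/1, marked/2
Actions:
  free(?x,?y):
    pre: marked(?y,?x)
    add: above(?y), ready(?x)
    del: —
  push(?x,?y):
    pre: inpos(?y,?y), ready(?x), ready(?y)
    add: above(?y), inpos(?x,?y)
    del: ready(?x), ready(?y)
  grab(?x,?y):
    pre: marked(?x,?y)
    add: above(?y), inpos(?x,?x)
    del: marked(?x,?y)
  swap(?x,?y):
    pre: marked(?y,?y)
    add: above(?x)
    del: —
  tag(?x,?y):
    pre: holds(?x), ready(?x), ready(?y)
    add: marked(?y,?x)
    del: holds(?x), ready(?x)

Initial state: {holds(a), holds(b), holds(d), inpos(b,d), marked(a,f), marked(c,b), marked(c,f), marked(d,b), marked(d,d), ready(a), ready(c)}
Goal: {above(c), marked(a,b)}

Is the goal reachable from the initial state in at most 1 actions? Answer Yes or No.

No

1. free(b,c)  →  {above(c), holds(a), holds(b), holds(d), inpos(b,d), marked(a,f), marked(c,b), marked(c,f), marked(d,b), marked(d,d), ready(a), ready(b), ready(c)}
2. tag(b,a)  →  {above(c), holds(a), holds(d), inpos(b,d), marked(a,b), marked(a,f), marked(c,b), marked(c,f), marked(d,b), marked(d,d), ready(a), ready(c)}
optimal plan length = 2; 2 > 1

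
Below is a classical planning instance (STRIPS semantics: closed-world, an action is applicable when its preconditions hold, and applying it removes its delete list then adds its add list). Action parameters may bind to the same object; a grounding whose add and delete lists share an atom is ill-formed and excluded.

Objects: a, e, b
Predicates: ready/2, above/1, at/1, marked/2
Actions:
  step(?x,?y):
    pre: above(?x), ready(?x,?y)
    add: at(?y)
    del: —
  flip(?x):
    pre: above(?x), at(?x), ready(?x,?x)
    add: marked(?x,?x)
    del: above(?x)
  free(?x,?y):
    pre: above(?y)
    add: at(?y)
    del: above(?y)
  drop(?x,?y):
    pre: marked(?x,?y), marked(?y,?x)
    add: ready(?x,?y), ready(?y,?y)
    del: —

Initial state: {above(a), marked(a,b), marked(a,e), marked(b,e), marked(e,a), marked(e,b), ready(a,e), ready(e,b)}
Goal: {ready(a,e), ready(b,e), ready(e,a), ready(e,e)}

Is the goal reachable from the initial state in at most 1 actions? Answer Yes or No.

1. drop(e,a)  →  {above(a), marked(a,b), marked(a,e), marked(b,e), marked(e,a), marked(e,b), ready(a,a), ready(a,e), ready(e,a), ready(e,b)}
2. drop(b,e)  →  {above(a), marked(a,b), marked(a,e), marked(b,e), marked(e,a), marked(e,b), ready(a,a), ready(a,e), ready(b,e), ready(e,a), ready(e,b), ready(e,e)}
optimal plan length = 2; 2 > 1

No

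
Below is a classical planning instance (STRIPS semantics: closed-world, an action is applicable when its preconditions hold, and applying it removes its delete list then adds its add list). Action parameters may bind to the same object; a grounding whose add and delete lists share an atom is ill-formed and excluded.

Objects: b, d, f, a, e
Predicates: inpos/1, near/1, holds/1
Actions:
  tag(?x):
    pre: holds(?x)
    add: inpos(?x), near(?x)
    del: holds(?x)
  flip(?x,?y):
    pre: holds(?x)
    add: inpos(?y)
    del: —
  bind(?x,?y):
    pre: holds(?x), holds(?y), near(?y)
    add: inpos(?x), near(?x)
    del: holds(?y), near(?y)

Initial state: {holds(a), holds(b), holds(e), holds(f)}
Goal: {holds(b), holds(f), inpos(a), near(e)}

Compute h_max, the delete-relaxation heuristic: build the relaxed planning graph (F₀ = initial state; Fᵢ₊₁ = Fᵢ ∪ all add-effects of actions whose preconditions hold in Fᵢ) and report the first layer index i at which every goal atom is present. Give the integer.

1

F0 = init (4 atoms)
F1 = F0 ∪ {inpos(a), inpos(b), inpos(d), inpos(e), inpos(f), near(a), near(b), near(e), near(f)}  (13 atoms)
goal ⊆ F1  ⇒  h_max = 1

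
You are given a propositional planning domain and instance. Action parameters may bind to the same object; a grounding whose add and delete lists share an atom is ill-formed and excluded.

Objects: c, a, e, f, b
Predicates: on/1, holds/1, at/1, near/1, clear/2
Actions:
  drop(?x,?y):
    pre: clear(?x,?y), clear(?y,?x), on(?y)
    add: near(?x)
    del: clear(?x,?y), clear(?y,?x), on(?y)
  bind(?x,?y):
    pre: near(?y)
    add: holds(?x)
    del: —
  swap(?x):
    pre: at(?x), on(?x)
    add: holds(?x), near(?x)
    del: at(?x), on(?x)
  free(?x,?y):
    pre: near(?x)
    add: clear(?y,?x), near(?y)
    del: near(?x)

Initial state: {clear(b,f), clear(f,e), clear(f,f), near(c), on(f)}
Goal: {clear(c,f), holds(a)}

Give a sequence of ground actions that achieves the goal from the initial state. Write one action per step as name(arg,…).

drop(f,f); bind(a,c); free(f,c)

1. drop(f,f)  →  {clear(b,f), clear(f,e), near(c), near(f)}
2. bind(a,c)  →  {clear(b,f), clear(f,e), holds(a), near(c), near(f)}
3. free(f,c)  →  {clear(b,f), clear(c,f), clear(f,e), holds(a), near(c)}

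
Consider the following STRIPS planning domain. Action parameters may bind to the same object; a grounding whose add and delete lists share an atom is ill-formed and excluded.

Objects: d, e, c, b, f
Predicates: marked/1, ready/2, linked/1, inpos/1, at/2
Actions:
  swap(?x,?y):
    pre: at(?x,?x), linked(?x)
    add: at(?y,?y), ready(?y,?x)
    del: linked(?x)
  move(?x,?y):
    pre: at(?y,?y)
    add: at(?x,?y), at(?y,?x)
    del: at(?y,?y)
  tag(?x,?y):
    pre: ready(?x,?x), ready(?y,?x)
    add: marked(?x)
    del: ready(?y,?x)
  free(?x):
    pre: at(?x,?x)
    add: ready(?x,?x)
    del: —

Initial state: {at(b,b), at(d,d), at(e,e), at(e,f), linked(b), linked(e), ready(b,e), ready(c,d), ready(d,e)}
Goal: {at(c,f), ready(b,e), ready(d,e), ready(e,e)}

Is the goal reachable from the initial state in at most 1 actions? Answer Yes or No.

1. swap(e,e)  →  {at(b,b), at(d,d), at(e,e), at(e,f), linked(b), ready(b,e), ready(c,d), ready(d,e), ready(e,e)}
2. swap(b,c)  →  {at(b,b), at(c,c), at(d,d), at(e,e), at(e,f), ready(b,e), ready(c,b), ready(c,d), ready(d,e), ready(e,e)}
3. move(f,c)  →  {at(b,b), at(c,f), at(d,d), at(e,e), at(e,f), at(f,c), ready(b,e), ready(c,b), ready(c,d), ready(d,e), ready(e,e)}
optimal plan length = 3; 3 > 1

No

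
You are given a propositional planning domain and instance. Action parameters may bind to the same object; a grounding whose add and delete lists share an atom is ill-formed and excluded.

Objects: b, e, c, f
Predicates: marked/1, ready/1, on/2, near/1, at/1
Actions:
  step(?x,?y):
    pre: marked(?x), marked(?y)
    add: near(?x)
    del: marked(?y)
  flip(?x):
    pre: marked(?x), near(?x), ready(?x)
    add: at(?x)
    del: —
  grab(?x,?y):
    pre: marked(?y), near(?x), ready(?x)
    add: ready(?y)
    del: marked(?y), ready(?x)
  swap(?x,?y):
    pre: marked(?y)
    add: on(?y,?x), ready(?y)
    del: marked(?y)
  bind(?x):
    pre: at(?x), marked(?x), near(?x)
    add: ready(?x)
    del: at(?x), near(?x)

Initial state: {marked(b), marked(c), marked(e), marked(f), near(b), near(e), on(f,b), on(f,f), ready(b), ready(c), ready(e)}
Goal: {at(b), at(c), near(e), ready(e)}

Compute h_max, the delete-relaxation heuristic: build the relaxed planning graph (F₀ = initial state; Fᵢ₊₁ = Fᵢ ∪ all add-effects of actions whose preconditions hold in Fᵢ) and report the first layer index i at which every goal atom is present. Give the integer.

F0 = init (11 atoms)
F1 = F0 ∪ {at(b), at(e), near(c), near(f), on(b,b), on(b,c), on(b,e), on(b,f), on(c,b), on(c,c), on(c,e), on(c,f), on(e,b), on(e,c), on(e,e), on(e,f), on(f,c), on(f,e), ready(f)}  (30 atoms)
F2 = F1 ∪ {at(c), at(f)}  (32 atoms)
goal ⊆ F2  ⇒  h_max = 2

2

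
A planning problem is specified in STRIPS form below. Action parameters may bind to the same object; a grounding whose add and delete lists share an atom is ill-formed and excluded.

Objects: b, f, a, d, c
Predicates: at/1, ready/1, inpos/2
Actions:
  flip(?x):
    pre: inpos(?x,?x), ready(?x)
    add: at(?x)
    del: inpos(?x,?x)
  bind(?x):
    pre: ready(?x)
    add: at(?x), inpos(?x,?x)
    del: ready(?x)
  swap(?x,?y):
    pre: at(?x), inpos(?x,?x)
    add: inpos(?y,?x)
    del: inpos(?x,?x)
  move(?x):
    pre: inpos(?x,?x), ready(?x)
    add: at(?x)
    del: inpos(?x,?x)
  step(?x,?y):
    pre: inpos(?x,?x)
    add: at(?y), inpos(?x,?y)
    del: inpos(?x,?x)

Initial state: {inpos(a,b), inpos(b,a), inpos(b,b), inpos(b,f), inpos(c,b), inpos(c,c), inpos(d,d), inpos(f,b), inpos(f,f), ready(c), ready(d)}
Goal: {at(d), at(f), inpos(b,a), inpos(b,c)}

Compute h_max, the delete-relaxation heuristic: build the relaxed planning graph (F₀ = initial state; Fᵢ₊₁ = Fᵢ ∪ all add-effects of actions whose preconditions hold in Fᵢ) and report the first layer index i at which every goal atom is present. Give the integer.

F0 = init (11 atoms)
F1 = F0 ∪ {at(a), at(b), at(c), at(d), at(f), inpos(b,c), inpos(b,d), inpos(c,a), inpos(c,d), inpos(c,f), inpos(d,a), inpos(d,b), inpos(d,c), inpos(d,f), inpos(f,a), inpos(f,c), inpos(f,d)}  (28 atoms)
goal ⊆ F1  ⇒  h_max = 1

1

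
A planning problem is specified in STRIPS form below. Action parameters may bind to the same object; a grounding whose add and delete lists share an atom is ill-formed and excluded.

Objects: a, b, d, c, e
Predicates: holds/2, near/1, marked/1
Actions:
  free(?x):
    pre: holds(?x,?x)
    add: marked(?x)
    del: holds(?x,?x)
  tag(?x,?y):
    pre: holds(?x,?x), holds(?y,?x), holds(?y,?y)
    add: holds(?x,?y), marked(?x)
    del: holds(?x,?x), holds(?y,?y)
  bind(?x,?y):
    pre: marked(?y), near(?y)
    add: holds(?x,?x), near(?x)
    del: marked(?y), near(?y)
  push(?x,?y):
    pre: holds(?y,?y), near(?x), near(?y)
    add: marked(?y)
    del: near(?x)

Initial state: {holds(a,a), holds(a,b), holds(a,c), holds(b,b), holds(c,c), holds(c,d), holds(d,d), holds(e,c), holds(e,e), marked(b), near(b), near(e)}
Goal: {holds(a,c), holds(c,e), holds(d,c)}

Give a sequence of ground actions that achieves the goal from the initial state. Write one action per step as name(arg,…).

tag(d,c); bind(c,b); tag(c,e)

1. tag(d,c)  →  {holds(a,a), holds(a,b), holds(a,c), holds(b,b), holds(c,d), holds(d,c), holds(e,c), holds(e,e), marked(b), marked(d), near(b), near(e)}
2. bind(c,b)  →  {holds(a,a), holds(a,b), holds(a,c), holds(b,b), holds(c,c), holds(c,d), holds(d,c), holds(e,c), holds(e,e), marked(d), near(c), near(e)}
3. tag(c,e)  →  {holds(a,a), holds(a,b), holds(a,c), holds(b,b), holds(c,d), holds(c,e), holds(d,c), holds(e,c), marked(c), marked(d), near(c), near(e)}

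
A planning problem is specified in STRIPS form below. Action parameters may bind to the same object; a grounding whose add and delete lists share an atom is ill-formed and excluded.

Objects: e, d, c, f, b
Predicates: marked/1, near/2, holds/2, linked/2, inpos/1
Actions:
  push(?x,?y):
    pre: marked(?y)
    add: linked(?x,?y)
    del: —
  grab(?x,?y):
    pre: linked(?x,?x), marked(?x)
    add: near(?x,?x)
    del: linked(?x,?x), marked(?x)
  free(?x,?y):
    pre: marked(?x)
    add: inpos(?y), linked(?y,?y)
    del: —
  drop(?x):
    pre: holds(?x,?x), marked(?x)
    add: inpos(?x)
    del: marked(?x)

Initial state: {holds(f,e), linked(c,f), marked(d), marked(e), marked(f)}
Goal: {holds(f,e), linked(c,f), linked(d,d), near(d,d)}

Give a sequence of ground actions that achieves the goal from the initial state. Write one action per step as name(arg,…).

push(d,d); grab(d,e); free(e,d)

1. push(d,d)  →  {holds(f,e), linked(c,f), linked(d,d), marked(d), marked(e), marked(f)}
2. grab(d,e)  →  {holds(f,e), linked(c,f), marked(e), marked(f), near(d,d)}
3. free(e,d)  →  {holds(f,e), inpos(d), linked(c,f), linked(d,d), marked(e), marked(f), near(d,d)}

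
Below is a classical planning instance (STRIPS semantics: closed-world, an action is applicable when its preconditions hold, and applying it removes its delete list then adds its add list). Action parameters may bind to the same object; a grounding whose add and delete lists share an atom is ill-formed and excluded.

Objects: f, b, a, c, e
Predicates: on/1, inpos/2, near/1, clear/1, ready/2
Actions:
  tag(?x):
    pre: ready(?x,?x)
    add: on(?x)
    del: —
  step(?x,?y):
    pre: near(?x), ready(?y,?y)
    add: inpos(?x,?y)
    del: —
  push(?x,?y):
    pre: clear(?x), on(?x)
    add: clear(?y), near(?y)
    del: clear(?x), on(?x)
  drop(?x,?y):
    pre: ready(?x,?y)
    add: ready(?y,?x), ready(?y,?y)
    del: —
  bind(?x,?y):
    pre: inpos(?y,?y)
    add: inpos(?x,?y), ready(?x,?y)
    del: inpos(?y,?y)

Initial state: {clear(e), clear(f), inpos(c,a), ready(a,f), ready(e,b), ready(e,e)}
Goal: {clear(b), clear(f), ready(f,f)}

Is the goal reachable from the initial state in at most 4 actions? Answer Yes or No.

1. tag(e)  →  {clear(e), clear(f), inpos(c,a), on(e), ready(a,f), ready(e,b), ready(e,e)}
2. push(e,b)  →  {clear(b), clear(f), inpos(c,a), near(b), ready(a,f), ready(e,b), ready(e,e)}
3. drop(a,f)  →  {clear(b), clear(f), inpos(c,a), near(b), ready(a,f), ready(e,b), ready(e,e), ready(f,a), ready(f,f)}
optimal plan length = 3; 3 ≤ 4

Yes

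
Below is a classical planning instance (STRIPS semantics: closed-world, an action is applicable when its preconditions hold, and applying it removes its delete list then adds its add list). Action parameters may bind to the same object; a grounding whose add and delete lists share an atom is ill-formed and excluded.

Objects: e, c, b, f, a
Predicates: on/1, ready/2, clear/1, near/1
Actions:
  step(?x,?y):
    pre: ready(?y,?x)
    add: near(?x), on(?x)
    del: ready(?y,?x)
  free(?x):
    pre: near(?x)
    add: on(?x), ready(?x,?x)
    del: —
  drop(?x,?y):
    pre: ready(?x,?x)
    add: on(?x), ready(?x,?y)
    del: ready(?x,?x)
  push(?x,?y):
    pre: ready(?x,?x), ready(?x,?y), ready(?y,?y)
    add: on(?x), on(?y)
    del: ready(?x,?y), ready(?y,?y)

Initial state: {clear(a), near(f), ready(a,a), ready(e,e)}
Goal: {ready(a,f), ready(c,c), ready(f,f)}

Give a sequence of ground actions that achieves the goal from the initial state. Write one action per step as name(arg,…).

1. free(f)  →  {clear(a), near(f), on(f), ready(a,a), ready(e,e), ready(f,f)}
2. drop(e,c)  →  {clear(a), near(f), on(e), on(f), ready(a,a), ready(e,c), ready(f,f)}
3. step(c,e)  →  {clear(a), near(c), near(f), on(c), on(e), on(f), ready(a,a), ready(f,f)}
4. free(c)  →  {clear(a), near(c), near(f), on(c), on(e), on(f), ready(a,a), ready(c,c), ready(f,f)}
5. drop(a,f)  →  {clear(a), near(c), near(f), on(a), on(c), on(e), on(f), ready(a,f), ready(c,c), ready(f,f)}

free(f); drop(e,c); step(c,e); free(c); drop(a,f)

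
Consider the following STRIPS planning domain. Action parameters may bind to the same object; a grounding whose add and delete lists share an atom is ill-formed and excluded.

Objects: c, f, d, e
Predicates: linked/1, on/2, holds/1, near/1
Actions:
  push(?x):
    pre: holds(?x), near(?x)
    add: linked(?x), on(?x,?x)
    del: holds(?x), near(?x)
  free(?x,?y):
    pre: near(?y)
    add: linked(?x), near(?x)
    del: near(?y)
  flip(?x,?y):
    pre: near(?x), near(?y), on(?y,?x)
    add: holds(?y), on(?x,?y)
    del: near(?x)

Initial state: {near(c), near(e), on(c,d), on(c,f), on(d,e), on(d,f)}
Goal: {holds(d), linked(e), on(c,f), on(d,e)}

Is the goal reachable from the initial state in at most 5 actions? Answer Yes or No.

Yes

1. free(d,c)  →  {linked(d), near(d), near(e), on(c,d), on(c,f), on(d,e), on(d,f)}
2. flip(e,d)  →  {holds(d), linked(d), near(d), on(c,d), on(c,f), on(d,e), on(d,f), on(e,d)}
3. free(e,d)  →  {holds(d), linked(d), linked(e), near(e), on(c,d), on(c,f), on(d,e), on(d,f), on(e,d)}
optimal plan length = 3; 3 ≤ 5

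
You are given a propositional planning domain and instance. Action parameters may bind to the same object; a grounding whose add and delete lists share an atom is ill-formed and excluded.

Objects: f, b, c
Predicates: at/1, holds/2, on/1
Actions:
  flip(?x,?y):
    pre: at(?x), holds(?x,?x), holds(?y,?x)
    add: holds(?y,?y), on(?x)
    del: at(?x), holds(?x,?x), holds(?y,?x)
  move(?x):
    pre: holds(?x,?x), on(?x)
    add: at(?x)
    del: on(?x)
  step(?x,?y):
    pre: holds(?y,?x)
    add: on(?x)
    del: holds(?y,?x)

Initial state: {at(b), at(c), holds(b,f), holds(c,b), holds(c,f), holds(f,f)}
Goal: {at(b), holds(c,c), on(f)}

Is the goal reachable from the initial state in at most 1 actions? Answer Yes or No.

1. step(f,b)  →  {at(b), at(c), holds(c,b), holds(c,f), holds(f,f), on(f)}
2. move(f)  →  {at(b), at(c), at(f), holds(c,b), holds(c,f), holds(f,f)}
3. flip(f,c)  →  {at(b), at(c), holds(c,b), holds(c,c), on(f)}
optimal plan length = 3; 3 > 1

No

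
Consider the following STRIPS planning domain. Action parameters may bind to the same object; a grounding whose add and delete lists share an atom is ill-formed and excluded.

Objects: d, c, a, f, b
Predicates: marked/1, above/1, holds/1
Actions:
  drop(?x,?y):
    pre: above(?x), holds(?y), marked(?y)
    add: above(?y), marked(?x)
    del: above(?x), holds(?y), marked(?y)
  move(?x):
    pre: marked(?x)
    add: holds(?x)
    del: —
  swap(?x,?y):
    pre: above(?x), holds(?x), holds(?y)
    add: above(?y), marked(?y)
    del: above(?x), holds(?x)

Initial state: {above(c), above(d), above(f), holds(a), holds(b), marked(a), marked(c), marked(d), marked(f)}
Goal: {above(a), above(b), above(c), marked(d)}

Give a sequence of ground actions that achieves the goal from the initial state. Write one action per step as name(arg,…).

drop(d,a); move(f); swap(f,b)

1. drop(d,a)  →  {above(a), above(c), above(f), holds(b), marked(c), marked(d), marked(f)}
2. move(f)  →  {above(a), above(c), above(f), holds(b), holds(f), marked(c), marked(d), marked(f)}
3. swap(f,b)  →  {above(a), above(b), above(c), holds(b), marked(b), marked(c), marked(d), marked(f)}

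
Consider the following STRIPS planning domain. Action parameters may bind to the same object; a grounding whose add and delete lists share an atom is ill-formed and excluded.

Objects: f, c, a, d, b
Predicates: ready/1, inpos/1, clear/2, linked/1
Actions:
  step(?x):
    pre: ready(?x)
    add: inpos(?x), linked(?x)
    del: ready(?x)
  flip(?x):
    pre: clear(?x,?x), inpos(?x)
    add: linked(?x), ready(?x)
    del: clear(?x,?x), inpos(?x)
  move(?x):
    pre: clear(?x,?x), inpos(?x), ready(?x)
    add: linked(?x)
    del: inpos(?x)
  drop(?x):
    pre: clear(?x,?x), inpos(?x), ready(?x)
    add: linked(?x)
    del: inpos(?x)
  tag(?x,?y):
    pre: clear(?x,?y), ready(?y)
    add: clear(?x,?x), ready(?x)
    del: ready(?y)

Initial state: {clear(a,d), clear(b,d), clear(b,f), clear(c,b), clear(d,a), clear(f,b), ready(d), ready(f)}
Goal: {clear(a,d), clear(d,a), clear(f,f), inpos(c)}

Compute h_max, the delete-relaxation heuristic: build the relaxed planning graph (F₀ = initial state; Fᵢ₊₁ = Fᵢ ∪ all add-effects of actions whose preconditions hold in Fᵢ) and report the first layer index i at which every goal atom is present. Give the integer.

3

F0 = init (8 atoms)
F1 = F0 ∪ {clear(a,a), clear(b,b), inpos(d), inpos(f), linked(d), linked(f), ready(a), ready(b)}  (16 atoms)
F2 = F1 ∪ {clear(c,c), clear(d,d), clear(f,f), inpos(a), inpos(b), linked(a), linked(b), ready(c)}  (24 atoms)
F3 = F2 ∪ {inpos(c), linked(c)}  (26 atoms)
goal ⊆ F3  ⇒  h_max = 3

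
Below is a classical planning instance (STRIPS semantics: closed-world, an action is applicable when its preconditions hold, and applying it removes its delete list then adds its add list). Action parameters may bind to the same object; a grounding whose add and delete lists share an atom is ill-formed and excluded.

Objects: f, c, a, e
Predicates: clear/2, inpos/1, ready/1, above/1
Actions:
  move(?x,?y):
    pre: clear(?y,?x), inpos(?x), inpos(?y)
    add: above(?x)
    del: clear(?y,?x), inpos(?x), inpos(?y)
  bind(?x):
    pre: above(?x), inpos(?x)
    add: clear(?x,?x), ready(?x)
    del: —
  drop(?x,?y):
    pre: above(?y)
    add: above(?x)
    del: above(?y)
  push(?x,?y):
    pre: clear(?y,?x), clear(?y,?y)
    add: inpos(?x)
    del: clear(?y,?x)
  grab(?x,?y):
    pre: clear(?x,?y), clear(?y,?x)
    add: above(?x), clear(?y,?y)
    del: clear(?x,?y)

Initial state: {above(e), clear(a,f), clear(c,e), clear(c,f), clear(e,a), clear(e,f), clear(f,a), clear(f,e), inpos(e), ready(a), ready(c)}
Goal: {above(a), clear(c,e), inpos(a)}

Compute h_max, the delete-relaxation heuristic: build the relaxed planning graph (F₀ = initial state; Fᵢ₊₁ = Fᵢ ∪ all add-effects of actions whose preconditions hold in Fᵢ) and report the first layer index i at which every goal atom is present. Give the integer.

F0 = init (11 atoms)
F1 = F0 ∪ {above(a), above(c), above(f), clear(a,a), clear(e,e), clear(f,f), ready(e)}  (18 atoms)
F2 = F1 ∪ {inpos(a), inpos(f)}  (20 atoms)
goal ⊆ F2  ⇒  h_max = 2

2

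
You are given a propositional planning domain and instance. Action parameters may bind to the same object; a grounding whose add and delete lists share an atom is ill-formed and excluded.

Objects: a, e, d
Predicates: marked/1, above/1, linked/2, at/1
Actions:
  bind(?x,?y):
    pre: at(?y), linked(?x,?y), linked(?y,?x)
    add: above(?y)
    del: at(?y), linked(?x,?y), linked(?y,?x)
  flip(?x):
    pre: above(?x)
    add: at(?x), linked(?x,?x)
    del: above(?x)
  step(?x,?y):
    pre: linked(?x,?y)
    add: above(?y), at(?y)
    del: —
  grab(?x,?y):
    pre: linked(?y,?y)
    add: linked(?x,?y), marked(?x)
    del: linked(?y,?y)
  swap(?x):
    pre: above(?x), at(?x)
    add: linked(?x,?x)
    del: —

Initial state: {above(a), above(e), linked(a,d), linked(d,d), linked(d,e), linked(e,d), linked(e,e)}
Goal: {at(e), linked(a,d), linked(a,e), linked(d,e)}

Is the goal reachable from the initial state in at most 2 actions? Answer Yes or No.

1. flip(e)  →  {above(a), at(e), linked(a,d), linked(d,d), linked(d,e), linked(e,d), linked(e,e)}
2. grab(a,e)  →  {above(a), at(e), linked(a,d), linked(a,e), linked(d,d), linked(d,e), linked(e,d), marked(a)}
optimal plan length = 2; 2 ≤ 2

Yes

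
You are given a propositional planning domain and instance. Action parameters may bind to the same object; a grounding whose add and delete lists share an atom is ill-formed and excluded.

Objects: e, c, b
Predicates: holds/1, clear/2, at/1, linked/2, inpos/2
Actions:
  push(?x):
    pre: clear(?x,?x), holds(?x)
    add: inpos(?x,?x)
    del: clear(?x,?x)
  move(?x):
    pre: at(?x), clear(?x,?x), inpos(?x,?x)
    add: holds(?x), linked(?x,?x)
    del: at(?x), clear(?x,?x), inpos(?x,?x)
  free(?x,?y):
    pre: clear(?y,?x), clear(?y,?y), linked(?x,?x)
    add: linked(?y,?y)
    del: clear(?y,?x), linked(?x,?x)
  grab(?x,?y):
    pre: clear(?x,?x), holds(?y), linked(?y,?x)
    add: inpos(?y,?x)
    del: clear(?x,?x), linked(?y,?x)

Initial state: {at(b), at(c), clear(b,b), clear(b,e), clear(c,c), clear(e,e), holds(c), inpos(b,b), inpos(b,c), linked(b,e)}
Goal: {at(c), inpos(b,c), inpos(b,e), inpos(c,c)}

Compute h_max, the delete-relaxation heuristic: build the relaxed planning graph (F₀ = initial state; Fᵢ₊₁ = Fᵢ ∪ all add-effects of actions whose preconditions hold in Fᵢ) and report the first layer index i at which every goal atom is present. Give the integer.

2

F0 = init (10 atoms)
F1 = F0 ∪ {holds(b), inpos(c,c), linked(b,b)}  (13 atoms)
F2 = F1 ∪ {inpos(b,e), linked(c,c)}  (15 atoms)
goal ⊆ F2  ⇒  h_max = 2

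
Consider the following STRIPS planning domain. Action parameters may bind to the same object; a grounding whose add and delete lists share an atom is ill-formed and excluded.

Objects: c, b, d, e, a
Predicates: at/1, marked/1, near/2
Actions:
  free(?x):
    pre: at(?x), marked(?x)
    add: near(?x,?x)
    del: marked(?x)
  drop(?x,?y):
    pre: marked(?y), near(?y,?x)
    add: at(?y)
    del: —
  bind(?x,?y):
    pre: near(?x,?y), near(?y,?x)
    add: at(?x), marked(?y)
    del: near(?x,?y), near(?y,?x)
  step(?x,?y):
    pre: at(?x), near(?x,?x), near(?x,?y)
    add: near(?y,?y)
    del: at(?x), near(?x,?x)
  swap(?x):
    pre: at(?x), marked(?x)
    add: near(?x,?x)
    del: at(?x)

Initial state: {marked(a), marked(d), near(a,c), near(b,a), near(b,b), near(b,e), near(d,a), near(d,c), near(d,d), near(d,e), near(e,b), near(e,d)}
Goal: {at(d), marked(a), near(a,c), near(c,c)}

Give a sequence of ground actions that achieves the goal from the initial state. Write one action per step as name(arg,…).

drop(c,d); step(d,c); drop(c,d)

1. drop(c,d)  →  {at(d), marked(a), marked(d), near(a,c), near(b,a), near(b,b), near(b,e), near(d,a), near(d,c), near(d,d), near(d,e), near(e,b), near(e,d)}
2. step(d,c)  →  {marked(a), marked(d), near(a,c), near(b,a), near(b,b), near(b,e), near(c,c), near(d,a), near(d,c), near(d,e), near(e,b), near(e,d)}
3. drop(c,d)  →  {at(d), marked(a), marked(d), near(a,c), near(b,a), near(b,b), near(b,e), near(c,c), near(d,a), near(d,c), near(d,e), near(e,b), near(e,d)}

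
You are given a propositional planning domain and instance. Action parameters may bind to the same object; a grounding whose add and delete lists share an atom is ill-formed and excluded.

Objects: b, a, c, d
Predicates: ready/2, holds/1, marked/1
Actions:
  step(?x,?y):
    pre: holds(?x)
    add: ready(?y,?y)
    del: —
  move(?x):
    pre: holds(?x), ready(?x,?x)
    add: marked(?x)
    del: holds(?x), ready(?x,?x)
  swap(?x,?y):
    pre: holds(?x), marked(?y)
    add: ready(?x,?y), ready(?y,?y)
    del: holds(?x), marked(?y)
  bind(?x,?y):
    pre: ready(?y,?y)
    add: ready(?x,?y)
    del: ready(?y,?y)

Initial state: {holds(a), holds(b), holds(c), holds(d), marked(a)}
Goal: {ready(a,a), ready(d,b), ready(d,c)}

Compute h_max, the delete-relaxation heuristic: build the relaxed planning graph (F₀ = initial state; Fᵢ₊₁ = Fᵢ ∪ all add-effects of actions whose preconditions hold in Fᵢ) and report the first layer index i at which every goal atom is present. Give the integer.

2

F0 = init (5 atoms)
F1 = F0 ∪ {ready(a,a), ready(b,a), ready(b,b), ready(c,a), ready(c,c), ready(d,a), ready(d,d)}  (12 atoms)
F2 = F1 ∪ {marked(b), marked(c), marked(d), ready(a,b), ready(a,c), ready(a,d), ready(b,c), ready(b,d), ready(c,b), ready(c,d), ready(d,b), ready(d,c)}  (24 atoms)
goal ⊆ F2  ⇒  h_max = 2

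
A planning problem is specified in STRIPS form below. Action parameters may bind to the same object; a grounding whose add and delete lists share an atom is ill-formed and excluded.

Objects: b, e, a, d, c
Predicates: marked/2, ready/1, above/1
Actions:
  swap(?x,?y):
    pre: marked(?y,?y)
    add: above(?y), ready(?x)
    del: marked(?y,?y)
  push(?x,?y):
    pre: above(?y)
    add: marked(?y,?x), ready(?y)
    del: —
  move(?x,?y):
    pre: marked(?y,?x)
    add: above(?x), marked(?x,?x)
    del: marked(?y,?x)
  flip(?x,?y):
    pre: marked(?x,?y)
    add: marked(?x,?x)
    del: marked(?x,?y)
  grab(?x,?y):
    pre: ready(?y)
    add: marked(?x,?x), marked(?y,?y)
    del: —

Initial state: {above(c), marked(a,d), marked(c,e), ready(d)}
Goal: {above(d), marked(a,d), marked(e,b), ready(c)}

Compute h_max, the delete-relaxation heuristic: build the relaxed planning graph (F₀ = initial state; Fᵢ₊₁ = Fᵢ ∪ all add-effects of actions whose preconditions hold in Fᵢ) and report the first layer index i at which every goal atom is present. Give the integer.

F0 = init (4 atoms)
F1 = F0 ∪ {above(d), above(e), marked(a,a), marked(b,b), marked(c,a), marked(c,b), marked(c,c), marked(c,d), marked(d,d), marked(e,e), ready(c)}  (15 atoms)
F2 = F1 ∪ {above(a), above(b), marked(d,a), marked(d,b), marked(d,c), marked(d,e), marked(e,a), marked(e,b), marked(e,c), marked(e,d), ready(a), ready(b), ready(e)}  (28 atoms)
goal ⊆ F2  ⇒  h_max = 2

2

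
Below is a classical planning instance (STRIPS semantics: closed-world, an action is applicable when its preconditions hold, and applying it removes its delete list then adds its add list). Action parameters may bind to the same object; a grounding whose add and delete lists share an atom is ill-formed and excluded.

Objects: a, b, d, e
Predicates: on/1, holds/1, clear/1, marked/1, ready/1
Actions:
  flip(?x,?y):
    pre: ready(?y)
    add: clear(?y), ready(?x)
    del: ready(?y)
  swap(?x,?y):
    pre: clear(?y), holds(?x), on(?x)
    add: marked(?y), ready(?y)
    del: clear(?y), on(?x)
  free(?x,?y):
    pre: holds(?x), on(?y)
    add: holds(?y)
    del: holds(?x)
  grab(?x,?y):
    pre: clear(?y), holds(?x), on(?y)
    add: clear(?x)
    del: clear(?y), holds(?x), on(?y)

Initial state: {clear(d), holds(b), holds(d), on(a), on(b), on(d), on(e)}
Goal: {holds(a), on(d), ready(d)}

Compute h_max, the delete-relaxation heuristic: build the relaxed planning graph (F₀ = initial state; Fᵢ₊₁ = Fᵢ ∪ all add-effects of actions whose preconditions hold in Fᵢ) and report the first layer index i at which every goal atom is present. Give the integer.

1

F0 = init (7 atoms)
F1 = F0 ∪ {clear(b), holds(a), holds(e), marked(d), ready(d)}  (12 atoms)
goal ⊆ F1  ⇒  h_max = 1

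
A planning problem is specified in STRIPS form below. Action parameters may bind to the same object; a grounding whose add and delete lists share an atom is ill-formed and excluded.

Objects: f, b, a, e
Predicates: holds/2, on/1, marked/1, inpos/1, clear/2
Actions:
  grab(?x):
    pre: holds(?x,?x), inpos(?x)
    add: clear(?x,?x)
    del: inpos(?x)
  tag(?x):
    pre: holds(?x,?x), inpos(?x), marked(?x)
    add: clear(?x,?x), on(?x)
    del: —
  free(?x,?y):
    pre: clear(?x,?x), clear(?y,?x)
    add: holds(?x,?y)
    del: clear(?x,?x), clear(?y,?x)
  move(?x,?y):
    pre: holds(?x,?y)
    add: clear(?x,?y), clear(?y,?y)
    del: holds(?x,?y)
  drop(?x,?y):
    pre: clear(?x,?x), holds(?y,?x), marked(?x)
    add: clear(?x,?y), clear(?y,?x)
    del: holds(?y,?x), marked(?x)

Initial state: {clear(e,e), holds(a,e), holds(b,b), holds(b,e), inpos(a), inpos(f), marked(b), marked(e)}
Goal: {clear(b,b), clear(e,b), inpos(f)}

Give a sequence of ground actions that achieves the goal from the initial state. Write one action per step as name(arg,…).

1. move(b,b)  →  {clear(b,b), clear(e,e), holds(a,e), holds(b,e), inpos(a), inpos(f), marked(b), marked(e)}
2. drop(e,b)  →  {clear(b,b), clear(b,e), clear(e,b), clear(e,e), holds(a,e), inpos(a), inpos(f), marked(b)}

move(b,b); drop(e,b)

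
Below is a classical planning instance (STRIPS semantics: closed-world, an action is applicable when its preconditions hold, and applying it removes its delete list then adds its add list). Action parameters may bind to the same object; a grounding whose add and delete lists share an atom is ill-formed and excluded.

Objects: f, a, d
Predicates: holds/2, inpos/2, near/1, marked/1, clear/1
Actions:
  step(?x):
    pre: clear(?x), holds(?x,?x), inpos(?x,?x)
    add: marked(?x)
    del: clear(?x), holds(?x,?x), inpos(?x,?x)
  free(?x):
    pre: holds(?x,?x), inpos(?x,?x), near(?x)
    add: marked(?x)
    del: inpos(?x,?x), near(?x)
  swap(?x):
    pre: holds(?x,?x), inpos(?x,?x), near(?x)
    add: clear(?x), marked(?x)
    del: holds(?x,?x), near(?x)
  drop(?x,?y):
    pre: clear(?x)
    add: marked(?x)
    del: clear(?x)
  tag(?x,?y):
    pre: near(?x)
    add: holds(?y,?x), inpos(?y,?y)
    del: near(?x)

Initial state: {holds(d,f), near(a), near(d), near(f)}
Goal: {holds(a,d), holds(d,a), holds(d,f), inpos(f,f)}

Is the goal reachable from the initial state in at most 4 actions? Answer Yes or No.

1. tag(f,f)  →  {holds(d,f), holds(f,f), inpos(f,f), near(a), near(d)}
2. tag(a,d)  →  {holds(d,a), holds(d,f), holds(f,f), inpos(d,d), inpos(f,f), near(d)}
3. tag(d,a)  →  {holds(a,d), holds(d,a), holds(d,f), holds(f,f), inpos(a,a), inpos(d,d), inpos(f,f)}
optimal plan length = 3; 3 ≤ 4

Yes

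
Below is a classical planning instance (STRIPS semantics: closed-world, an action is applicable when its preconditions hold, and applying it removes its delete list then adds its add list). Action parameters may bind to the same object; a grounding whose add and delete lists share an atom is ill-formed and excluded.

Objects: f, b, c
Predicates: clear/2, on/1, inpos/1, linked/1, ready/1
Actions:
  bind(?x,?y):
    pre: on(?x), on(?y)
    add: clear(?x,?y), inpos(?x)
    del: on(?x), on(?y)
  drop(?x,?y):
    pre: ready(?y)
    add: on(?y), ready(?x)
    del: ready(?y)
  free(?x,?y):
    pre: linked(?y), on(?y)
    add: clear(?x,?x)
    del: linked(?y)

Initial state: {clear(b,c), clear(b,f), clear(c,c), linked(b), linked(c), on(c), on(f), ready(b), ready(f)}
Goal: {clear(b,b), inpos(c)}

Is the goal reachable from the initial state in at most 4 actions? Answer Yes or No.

Yes

1. free(b,c)  →  {clear(b,b), clear(b,c), clear(b,f), clear(c,c), linked(b), on(c), on(f), ready(b), ready(f)}
2. bind(c,f)  →  {clear(b,b), clear(b,c), clear(b,f), clear(c,c), clear(c,f), inpos(c), linked(b), ready(b), ready(f)}
optimal plan length = 2; 2 ≤ 4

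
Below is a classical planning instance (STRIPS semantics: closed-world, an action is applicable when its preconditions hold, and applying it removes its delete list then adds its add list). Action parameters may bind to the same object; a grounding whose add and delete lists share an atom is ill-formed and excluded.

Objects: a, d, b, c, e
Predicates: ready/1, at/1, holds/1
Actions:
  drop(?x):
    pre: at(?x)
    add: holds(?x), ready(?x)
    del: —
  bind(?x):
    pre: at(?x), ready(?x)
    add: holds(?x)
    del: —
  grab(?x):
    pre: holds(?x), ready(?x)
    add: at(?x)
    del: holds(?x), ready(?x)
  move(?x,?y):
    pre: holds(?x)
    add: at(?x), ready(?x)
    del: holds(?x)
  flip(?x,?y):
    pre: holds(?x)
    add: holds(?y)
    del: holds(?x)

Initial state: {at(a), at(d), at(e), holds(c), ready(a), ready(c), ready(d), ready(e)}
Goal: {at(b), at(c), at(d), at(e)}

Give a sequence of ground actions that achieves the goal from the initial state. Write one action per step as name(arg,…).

drop(a); grab(c); flip(a,b); move(b,a)

1. drop(a)  →  {at(a), at(d), at(e), holds(a), holds(c), ready(a), ready(c), ready(d), ready(e)}
2. grab(c)  →  {at(a), at(c), at(d), at(e), holds(a), ready(a), ready(d), ready(e)}
3. flip(a,b)  →  {at(a), at(c), at(d), at(e), holds(b), ready(a), ready(d), ready(e)}
4. move(b,a)  →  {at(a), at(b), at(c), at(d), at(e), ready(a), ready(b), ready(d), ready(e)}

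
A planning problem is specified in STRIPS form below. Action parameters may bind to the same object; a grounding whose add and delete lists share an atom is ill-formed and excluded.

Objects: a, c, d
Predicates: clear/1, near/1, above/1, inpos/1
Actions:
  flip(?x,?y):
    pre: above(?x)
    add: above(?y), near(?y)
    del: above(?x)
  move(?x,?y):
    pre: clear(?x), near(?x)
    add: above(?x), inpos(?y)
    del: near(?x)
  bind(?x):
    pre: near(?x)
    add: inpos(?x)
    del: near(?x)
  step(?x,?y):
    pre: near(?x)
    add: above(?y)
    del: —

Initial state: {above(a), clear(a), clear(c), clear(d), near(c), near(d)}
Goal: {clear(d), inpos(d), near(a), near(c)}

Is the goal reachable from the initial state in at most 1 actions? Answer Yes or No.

1. move(d,d)  →  {above(a), above(d), clear(a), clear(c), clear(d), inpos(d), near(c)}
2. flip(d,a)  →  {above(a), clear(a), clear(c), clear(d), inpos(d), near(a), near(c)}
optimal plan length = 2; 2 > 1

No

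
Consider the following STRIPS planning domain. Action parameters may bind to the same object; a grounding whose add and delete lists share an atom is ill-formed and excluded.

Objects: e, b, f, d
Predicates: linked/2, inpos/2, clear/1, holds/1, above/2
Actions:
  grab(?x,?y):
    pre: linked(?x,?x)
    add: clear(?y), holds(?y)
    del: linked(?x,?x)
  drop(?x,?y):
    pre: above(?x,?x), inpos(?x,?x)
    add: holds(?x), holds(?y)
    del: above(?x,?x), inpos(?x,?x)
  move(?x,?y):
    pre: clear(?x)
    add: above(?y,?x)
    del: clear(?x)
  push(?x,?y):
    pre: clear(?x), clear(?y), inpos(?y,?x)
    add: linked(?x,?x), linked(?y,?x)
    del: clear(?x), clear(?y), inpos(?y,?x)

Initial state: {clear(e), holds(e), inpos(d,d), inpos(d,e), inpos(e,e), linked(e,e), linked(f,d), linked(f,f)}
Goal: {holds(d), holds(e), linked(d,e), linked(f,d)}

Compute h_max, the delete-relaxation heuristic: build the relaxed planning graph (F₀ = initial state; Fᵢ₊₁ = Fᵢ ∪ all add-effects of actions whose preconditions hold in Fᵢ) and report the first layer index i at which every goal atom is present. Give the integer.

2

F0 = init (8 atoms)
F1 = F0 ∪ {above(b,e), above(d,e), above(e,e), above(f,e), clear(b), clear(d), clear(f), holds(b), holds(d), holds(f)}  (18 atoms)
F2 = F1 ∪ {above(b,b), above(b,d), above(b,f), above(d,b), above(d,d), above(d,f), above(e,b), above(e,d), above(e,f), above(f,b), above(f,d), above(f,f), linked(d,d), linked(d,e)}  (32 atoms)
goal ⊆ F2  ⇒  h_max = 2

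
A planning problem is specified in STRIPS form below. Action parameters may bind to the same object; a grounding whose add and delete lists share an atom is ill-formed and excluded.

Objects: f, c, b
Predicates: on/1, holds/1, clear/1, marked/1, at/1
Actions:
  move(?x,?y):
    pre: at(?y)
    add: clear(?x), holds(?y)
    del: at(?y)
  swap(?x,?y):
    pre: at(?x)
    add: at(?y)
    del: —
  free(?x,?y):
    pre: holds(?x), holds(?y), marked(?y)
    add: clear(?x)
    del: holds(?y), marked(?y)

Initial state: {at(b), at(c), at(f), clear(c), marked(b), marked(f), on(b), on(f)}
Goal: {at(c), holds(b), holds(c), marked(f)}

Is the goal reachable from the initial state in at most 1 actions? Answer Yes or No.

1. move(f,c)  →  {at(b), at(f), clear(c), clear(f), holds(c), marked(b), marked(f), on(b), on(f)}
2. move(f,b)  →  {at(f), clear(c), clear(f), holds(b), holds(c), marked(b), marked(f), on(b), on(f)}
3. swap(f,c)  →  {at(c), at(f), clear(c), clear(f), holds(b), holds(c), marked(b), marked(f), on(b), on(f)}
optimal plan length = 3; 3 > 1

No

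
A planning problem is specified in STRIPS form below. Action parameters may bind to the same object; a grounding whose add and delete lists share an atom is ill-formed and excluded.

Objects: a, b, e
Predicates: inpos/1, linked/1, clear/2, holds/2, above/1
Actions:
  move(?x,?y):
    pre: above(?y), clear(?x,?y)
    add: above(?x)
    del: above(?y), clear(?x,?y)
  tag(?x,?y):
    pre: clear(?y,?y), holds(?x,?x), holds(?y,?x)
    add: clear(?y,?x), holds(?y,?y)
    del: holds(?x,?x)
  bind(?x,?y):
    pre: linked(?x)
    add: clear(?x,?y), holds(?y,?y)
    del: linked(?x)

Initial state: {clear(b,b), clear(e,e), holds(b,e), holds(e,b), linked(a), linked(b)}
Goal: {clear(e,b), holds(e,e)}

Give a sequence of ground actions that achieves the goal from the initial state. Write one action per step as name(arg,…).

1. bind(a,b)  →  {clear(a,b), clear(b,b), clear(e,e), holds(b,b), holds(b,e), holds(e,b), linked(b)}
2. tag(b,e)  →  {clear(a,b), clear(b,b), clear(e,b), clear(e,e), holds(b,e), holds(e,b), holds(e,e), linked(b)}

bind(a,b); tag(b,e)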